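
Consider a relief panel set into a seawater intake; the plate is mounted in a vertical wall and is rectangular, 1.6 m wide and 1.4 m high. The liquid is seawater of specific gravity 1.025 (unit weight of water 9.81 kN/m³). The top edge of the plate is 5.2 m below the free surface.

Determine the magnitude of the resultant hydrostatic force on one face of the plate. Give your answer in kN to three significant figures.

γ = 1.025 × 9.81 = 10.05525 kN/m³.
The centroid lies 1.4/2 = 0.7 m below the top edge, so the centroid depth is h_c = 5.2 + 0.7 = 5.9 m.
A = 1.6 × 1.4 = 2.24 m².
Resultant F = γ·h_c·A = 10.05525 × 5.9 × 2.24 = 132.89 kN.

F ≈ 133 kN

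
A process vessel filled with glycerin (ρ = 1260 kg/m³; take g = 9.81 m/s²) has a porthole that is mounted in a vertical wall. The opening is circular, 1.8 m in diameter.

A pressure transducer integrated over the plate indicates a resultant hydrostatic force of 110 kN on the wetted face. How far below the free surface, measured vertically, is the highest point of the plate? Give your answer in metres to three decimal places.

γ = ρg = 1260 × 9.81 / 1000 = 12.3606 kN/m³.
A = π(0.9)² = 2.54469 m².
From F = γ·h_c·A, the centroid depth is h_c = 110/(12.3606 × 2.54469) = 3.49718 m.
The centroid is at the centre, 0.9 m below the top of the plate, so the highest point sits at h_top = 3.49718 − 0.9 = 2.59718 m below the surface.

d_top ≈ 2.597 m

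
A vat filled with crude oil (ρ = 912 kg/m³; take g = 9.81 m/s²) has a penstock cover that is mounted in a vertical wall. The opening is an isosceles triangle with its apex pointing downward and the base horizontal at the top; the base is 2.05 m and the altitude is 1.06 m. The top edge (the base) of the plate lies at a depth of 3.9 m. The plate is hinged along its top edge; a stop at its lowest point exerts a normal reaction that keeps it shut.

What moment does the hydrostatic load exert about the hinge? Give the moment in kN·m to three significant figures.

γ = ρg = 912 × 9.81 / 1000 = 8.94672 kN/m³.
With the apex down, the centroid sits h/3 = 1.06/3 = 0.353333 m below the base (the top edge), so the centroid depth is h_c = 3.9 + 0.353333 = 4.25333 m.
A = ½ × 2.05 × 1.06 = 1.0865 m².
Resultant F = γ·h_c·A = 8.94672 × 4.25333 × 1.0865 = 41.345 kN.
I_c = b·h³/36 = 2.05 × 1.06³/36 = 0.0678217 m⁴.
Centre of pressure: y_p = y_c + I_c/(y_c·A) = 4.25333 + 0.0678217/(4.25333 × 1.0865) = 4.25333 + 0.0146761 = 4.26801 m along the plane.
The resultant acts 0.353333 + 0.0146761 = 0.368009 m (along the plate) below the hinge at the top edge, so the moment about the hinge is M = F × 0.368009 = 41.345 × 0.368009 = 15.2153 kN·m.

M ≈ 15.2 kN·m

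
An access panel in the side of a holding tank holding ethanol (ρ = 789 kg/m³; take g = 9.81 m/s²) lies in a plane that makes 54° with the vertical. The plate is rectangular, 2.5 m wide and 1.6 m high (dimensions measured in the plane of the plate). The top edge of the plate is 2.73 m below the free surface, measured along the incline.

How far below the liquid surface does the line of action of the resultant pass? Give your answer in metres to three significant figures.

h_p = 2.11 m

γ = ρg = 789 × 9.81 / 1000 = 7.74009 kN/m³.
The plate makes 54° with the vertical, i.e. θ = 90° − 54° = 36° to the horizontal. Measuring y along the incline from the free-surface line, vertical depth h = y·sinθ with sinθ = 0.587785.
The centroid lies 1.6/2 = 0.8 m below the top edge, so y_c = 2.73 + 0.8 = 3.53 m and h_c = 3.53 × 0.587785 = 2.07488 m.
A = 2.5 × 1.6 = 4 m².
Resultant F = γ·h_c·A = 7.74009 × 2.07488 × 4 = 64.239 kN.
I_c = b·h³/12 = 2.5 × 1.6³/12 = 0.853333 m⁴.
Centre of pressure: y_p = y_c + I_c/(y_c·A) = 3.53 + 0.853333/(3.53 × 4) = 3.53 + 0.0604343 = 3.59043 m along the plane.
Vertically, h_p = y_p·sinθ = 3.59043 × 0.587785 = 2.1104 m.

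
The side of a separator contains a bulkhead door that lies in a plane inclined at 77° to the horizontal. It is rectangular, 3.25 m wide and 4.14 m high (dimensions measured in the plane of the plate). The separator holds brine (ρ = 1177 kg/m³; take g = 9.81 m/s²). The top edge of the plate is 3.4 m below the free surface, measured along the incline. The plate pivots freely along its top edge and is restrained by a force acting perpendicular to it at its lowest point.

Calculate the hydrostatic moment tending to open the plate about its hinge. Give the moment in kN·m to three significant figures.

γ = ρg = 1177 × 9.81 / 1000 = 11.54637 kN/m³.
Let θ = 77° be the plate's angle to the horizontal; measure y along the incline from where the plane meets the free surface. Vertical depth h = y·sinθ with sinθ = 0.974370.
The centroid lies 4.14/2 = 2.07 m below the top edge, so y_c = 3.4 + 2.07 = 5.47 m and h_c = 5.47 × 0.974370 = 5.3298 m.
A = 3.25 × 4.14 = 13.455 m².
Resultant F = γ·h_c·A = 11.54637 × 5.3298 × 13.455 = 828.019 kN.
I_c = b·h³/12 = 3.25 × 4.14³/12 = 19.2178 m⁴.
Centre of pressure: y_p = y_c + I_c/(y_c·A) = 5.47 + 19.2178/(5.47 × 13.455) = 5.47 + 0.261115 = 5.73111 m along the plane.
The resultant acts 2.07 + 0.261115 = 2.33111 m (along the plate) below the hinge at the top edge, so the moment about the hinge is M = F × 2.33111 = 828.019 × 2.33111 = 1930.2 kN·m.

M ≈ 1930 kN·m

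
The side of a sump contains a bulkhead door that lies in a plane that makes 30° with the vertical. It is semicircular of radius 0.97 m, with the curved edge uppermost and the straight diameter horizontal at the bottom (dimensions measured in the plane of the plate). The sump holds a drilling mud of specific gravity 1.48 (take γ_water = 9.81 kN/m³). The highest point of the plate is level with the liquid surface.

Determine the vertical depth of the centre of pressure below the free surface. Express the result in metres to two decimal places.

γ = 1.48 × 9.81 = 14.5188 kN/m³.
The plate makes 30° with the vertical, i.e. θ = 90° − 30° = 60° to the horizontal. Measuring y along the incline from the free-surface line, vertical depth h = y·sinθ with sinθ = 0.866025.
The centroid lies 4r/(3π) = 0.411681 m above the diameter, so r − 4r/(3π) = 0.97 − 0.411681 = 0.558319 m below the topmost point, so y_c = 0.558319 m and h_c = 0.558319 × 0.866025 = 0.483518 m.
A = πr²/2 = π × 0.97²/2 = 1.47796 m².
Resultant F = γ·h_c·A = 14.5188 × 0.483518 × 1.47796 = 10.3754 kN.
I_c = (π/8 − 8/(9π))·r⁴ = 0.109757 × 0.97⁴ = 0.0971671 m⁴.
Centre of pressure: y_p = y_c + I_c/(y_c·A) = 0.558319 + 0.0971671/(0.558319 × 1.47796) = 0.558319 + 0.117754 = 0.676073 m along the plane.
Vertically, h_p = y_p·sinθ = 0.676073 × 0.866025 = 0.585496 m.

h_p = 0.59 m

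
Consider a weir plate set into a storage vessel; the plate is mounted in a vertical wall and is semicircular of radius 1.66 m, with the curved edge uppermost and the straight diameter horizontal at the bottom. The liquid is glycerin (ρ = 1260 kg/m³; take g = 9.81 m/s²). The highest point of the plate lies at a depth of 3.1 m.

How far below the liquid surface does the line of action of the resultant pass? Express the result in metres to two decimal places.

h_p = 4.10 m

γ = ρg = 1260 × 9.81 / 1000 = 12.3606 kN/m³.
The centroid lies 4r/(3π) = 0.704526 m above the diameter, so r − 4r/(3π) = 1.66 − 0.704526 = 0.955474 m below the topmost point, so the centroid depth is h_c = 3.1 + 0.955474 = 4.05547 m.
A = πr²/2 = π × 1.66²/2 = 4.32849 m².
Resultant F = γ·h_c·A = 12.3606 × 4.05547 × 4.32849 = 216.979 kN.
I_c = (π/8 − 8/(9π))·r⁴ = 0.109757 × 1.66⁴ = 0.833421 m⁴.
Centre of pressure: y_p = y_c + I_c/(y_c·A) = 4.05547 + 0.833421/(4.05547 × 4.32849) = 4.05547 + 0.0474774 = 4.10295 m along the plane.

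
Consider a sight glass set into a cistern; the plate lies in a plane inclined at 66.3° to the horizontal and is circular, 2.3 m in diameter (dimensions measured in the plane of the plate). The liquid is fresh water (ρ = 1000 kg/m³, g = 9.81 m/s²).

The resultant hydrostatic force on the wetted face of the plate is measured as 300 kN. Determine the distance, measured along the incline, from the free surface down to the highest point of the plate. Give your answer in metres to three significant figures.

γ = ρg = 1000 × 9.81 = 9810 N/m³ = 9.81 kN/m³.
A = π(1.15)² = 4.15476 m².
From F = γ·h_c·A, the centroid depth is h_c = 300/(9.81 × 4.15476) = 7.36048 m.
Let θ = 66.3° be the plate's angle to the horizontal; measure y along the incline from where the plane meets the free surface. Vertical depth h = y·sinθ with sinθ = 0.915663.
Along the incline, y_c = h_c/sinθ = 7.36048/0.915663 = 8.03842 m.
The centroid is at the centre, 1.15 m below the top of the plate, so the highest point sits at y_top = 8.03842 − 1.15 = 6.88842 m along the incline.

y_top ≈ 6.89 m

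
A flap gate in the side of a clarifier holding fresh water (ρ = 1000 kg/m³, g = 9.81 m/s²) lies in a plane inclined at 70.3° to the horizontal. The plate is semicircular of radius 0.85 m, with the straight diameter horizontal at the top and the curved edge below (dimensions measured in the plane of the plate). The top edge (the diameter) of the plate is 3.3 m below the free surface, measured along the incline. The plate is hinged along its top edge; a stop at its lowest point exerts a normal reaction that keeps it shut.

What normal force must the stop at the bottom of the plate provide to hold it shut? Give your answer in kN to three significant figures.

γ = ρg = 1000 × 9.81 = 9810 N/m³ = 9.81 kN/m³.
Let θ = 70.3° be the plate's angle to the horizontal; measure y along the incline from where the plane meets the free surface. Vertical depth h = y·sinθ with sinθ = 0.941471.
The centroid of a semicircle lies 4r/(3π) = 0.360751 m from the diameter, here below the top edge, so y_c = 3.3 + 0.360751 = 3.66075 m and h_c = 3.66075 × 0.941471 = 3.44649 m.
A = πr²/2 = π × 0.85²/2 = 1.1349 m².
Resultant F = γ·h_c·A = 9.81 × 3.44649 × 1.1349 = 38.371 kN.
I_c = (π/8 − 8/(9π))·r⁴ = 0.109757 × 0.85⁴ = 0.0572938 m⁴.
Centre of pressure: y_p = y_c + I_c/(y_c·A) = 3.66075 + 0.0572938/(3.66075 × 1.1349) = 3.66075 + 0.0137905 = 3.67454 m along the plane.
The resultant acts 0.360751 + 0.0137905 = 0.374541 m (along the plate) below the hinge at the top edge, so the moment about the hinge is M = F × 0.374541 = 38.371 × 0.374541 = 14.3715 kN·m.
A normal force at the bottom, 0.85 m from the hinge, must supply this moment: P = 14.3715/0.85 = 16.9076 kN.

P ≈ 16.9 kN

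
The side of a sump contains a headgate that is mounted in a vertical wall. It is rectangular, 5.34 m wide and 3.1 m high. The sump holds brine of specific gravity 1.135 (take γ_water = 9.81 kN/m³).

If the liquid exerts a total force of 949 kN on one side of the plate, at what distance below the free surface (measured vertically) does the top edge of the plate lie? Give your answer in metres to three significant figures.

γ = 1.135 × 9.81 = 11.13435 kN/m³.
A = 5.34 × 3.1 = 16.554 m².
From F = γ·h_c·A, the centroid depth is h_c = 949/(11.13435 × 16.554) = 5.14871 m.
The centroid lies 3.1/2 = 1.55 m below the top edge, so the top edge sits at h_top = 5.14871 − 1.55 = 3.59871 m below the surface.

d_top ≈ 3.60 m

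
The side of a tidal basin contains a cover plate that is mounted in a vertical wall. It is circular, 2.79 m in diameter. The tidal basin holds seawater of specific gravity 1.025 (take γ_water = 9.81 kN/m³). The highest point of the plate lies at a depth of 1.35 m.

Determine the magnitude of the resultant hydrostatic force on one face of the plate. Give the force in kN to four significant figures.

γ = 1.025 × 9.81 = 10.05525 kN/m³.
The centroid is at the centre, 1.395 m below the top of the plate, so the centroid depth is h_c = 1.35 + 1.395 = 2.745 m.
A = π(1.395)² = 6.11362 m².
Resultant F = γ·h_c·A = 10.05525 × 2.745 × 6.11362 = 168.746 kN.

F ≈ 168.7 kN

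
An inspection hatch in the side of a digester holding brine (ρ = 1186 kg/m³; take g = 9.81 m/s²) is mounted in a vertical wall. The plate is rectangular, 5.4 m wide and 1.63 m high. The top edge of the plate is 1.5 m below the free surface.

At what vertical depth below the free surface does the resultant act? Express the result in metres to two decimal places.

h_p = 2.41 m

γ = ρg = 1186 × 9.81 / 1000 = 11.63466 kN/m³.
The centroid lies 1.63/2 = 0.815 m below the top edge, so the centroid depth is h_c = 1.5 + 0.815 = 2.315 m.
A = 5.4 × 1.63 = 8.802 m².
Resultant F = γ·h_c·A = 11.63466 × 2.315 × 8.802 = 237.075 kN.
I_c = b·h³/12 = 5.4 × 1.63³/12 = 1.94884 m⁴.
Centre of pressure: y_p = y_c + I_c/(y_c·A) = 2.315 + 1.94884/(2.315 × 8.802) = 2.315 + 0.0956409 = 2.41064 m along the plane.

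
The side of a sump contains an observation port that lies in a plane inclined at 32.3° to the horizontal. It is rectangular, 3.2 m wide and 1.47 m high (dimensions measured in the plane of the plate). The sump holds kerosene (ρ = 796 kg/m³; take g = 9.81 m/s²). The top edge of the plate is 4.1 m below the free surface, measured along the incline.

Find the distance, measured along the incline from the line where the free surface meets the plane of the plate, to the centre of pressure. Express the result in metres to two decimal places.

y_p = 4.87 m

γ = ρg = 796 × 9.81 / 1000 = 7.80876 kN/m³.
Let θ = 32.3° be the plate's angle to the horizontal; measure y along the incline from where the plane meets the free surface. Vertical depth h = y·sinθ with sinθ = 0.534352.
The centroid lies 1.47/2 = 0.735 m below the top edge, so y_c = 4.1 + 0.735 = 4.835 m and h_c = 4.835 × 0.534352 = 2.58359 m.
A = 3.2 × 1.47 = 4.704 m².
Resultant F = γ·h_c·A = 7.80876 × 2.58359 × 4.704 = 94.9015 kN.
I_c = b·h³/12 = 3.2 × 1.47³/12 = 0.847073 m⁴.
Centre of pressure: y_p = y_c + I_c/(y_c·A) = 4.835 + 0.847073/(4.835 × 4.704) = 4.835 + 0.0372441 = 4.87224 m along the plane.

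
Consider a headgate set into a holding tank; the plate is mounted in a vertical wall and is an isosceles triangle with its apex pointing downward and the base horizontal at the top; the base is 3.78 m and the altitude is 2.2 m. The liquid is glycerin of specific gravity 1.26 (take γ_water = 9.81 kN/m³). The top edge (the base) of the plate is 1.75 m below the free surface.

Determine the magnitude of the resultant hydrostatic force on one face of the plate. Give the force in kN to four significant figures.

γ = 1.26 × 9.81 = 12.3606 kN/m³.
With the apex down, the centroid sits h/3 = 2.2/3 = 0.733333 m below the base (the top edge), so the centroid depth is h_c = 1.75 + 0.733333 = 2.48333 m.
A = ½ × 3.78 × 2.2 = 4.158 m².
Resultant F = γ·h_c·A = 12.3606 × 2.48333 × 4.158 = 127.632 kN.

F ≈ 127.6 kN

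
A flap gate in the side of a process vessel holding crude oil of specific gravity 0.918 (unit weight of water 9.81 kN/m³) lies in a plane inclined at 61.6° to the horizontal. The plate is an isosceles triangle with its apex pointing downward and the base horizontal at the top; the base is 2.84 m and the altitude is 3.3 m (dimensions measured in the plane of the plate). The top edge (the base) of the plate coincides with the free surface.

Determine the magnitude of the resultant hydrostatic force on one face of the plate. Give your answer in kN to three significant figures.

γ = 0.918 × 9.81 = 9.00558 kN/m³.
Let θ = 61.6° be the plate's angle to the horizontal; measure y along the incline from where the plane meets the free surface. Vertical depth h = y·sinθ with sinθ = 0.879649.
With the apex down, the centroid sits h/3 = 3.3/3 = 1.1 m below the base (the top edge), so y_c = 1.1 m and h_c = 1.1 × 0.879649 = 0.967614 m.
A = ½ × 2.84 × 3.3 = 4.686 m².
Resultant F = γ·h_c·A = 9.00558 × 0.967614 × 4.686 = 40.8335 kN.

F ≈ 40.8 kN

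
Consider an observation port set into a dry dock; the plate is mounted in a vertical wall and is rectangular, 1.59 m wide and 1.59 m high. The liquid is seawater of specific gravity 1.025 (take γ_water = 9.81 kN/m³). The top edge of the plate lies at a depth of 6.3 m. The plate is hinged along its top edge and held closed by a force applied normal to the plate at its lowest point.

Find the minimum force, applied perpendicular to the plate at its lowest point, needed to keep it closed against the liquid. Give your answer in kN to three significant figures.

γ = 1.025 × 9.81 = 10.05525 kN/m³.
The centroid lies 1.59/2 = 0.795 m below the top edge, so the centroid depth is h_c = 6.3 + 0.795 = 7.095 m.
A = 1.59 × 1.59 = 2.5281 m².
Resultant F = γ·h_c·A = 10.05525 × 7.095 × 2.5281 = 180.36 kN.
I_c = b·h³/12 = 1.59 × 1.59³/12 = 0.532607 m⁴.
Centre of pressure: y_p = y_c + I_c/(y_c·A) = 7.095 + 0.532607/(7.095 × 2.5281) = 7.095 + 0.0296934 = 7.12469 m along the plane.
The resultant acts 0.795 + 0.0296934 = 0.824693 m (along the plate) below the hinge at the top edge, so the moment about the hinge is M = F × 0.824693 = 180.36 × 0.824693 = 148.742 kN·m.
A normal force at the bottom, 1.59 m from the hinge, must supply this moment: P = 148.742/1.59 = 93.5484 kN.

P ≈ 93.5 kN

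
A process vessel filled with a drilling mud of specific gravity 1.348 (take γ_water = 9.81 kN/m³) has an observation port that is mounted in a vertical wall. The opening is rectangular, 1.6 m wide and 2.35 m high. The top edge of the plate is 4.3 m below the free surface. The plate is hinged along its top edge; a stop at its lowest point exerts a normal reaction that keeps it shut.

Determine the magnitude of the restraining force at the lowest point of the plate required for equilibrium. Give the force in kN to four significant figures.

P ≈ 145.9 kN

γ = 1.348 × 9.81 = 13.22388 kN/m³.
The centroid lies 2.35/2 = 1.175 m below the top edge, so the centroid depth is h_c = 4.3 + 1.175 = 5.475 m.
A = 1.6 × 2.35 = 3.76 m².
Resultant F = γ·h_c·A = 13.22388 × 5.475 × 3.76 = 272.227 kN.
I_c = b·h³/12 = 1.6 × 2.35³/12 = 1.73038 m⁴.
Centre of pressure: y_p = y_c + I_c/(y_c·A) = 5.475 + 1.73038/(5.475 × 3.76) = 5.475 + 0.0840562 = 5.55906 m along the plane.
The resultant acts 1.175 + 0.0840562 = 1.25906 m (along the plate) below the hinge at the top edge, so the moment about the hinge is M = F × 1.25906 = 272.227 × 1.25906 = 342.75 kN·m.
A normal force at the bottom, 2.35 m from the hinge, must supply this moment: P = 342.75/2.35 = 145.851 kN.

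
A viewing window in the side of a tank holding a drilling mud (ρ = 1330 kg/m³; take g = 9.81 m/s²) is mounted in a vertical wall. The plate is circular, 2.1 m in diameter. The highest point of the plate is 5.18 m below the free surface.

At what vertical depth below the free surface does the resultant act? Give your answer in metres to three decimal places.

γ = ρg = 1330 × 9.81 / 1000 = 13.0473 kN/m³.
The centroid is at the centre, 1.05 m below the top of the plate, so the centroid depth is h_c = 5.18 + 1.05 = 6.23 m.
A = π(1.05)² = 3.46361 m².
Resultant F = γ·h_c·A = 13.0473 × 6.23 × 3.46361 = 281.538 kN.
I_c = πr⁴/4 = π × 1.05⁴/4 = 0.954656 m⁴.
Centre of pressure: y_p = y_c + I_c/(y_c·A) = 6.23 + 0.954656/(6.23 × 3.46361) = 6.23 + 0.0442415 = 6.27424 m along the plane.

h_p = 6.274 m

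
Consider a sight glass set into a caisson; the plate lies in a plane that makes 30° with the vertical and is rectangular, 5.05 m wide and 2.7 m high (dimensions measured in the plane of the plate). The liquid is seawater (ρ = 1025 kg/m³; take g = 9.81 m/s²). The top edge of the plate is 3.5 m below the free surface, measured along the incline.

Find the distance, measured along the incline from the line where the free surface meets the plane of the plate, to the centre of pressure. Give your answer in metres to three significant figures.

γ = ρg = 1025 × 9.81 / 1000 = 10.05525 kN/m³.
The plate makes 30° with the vertical, i.e. θ = 90° − 30° = 60° to the horizontal. Measuring y along the incline from the free-surface line, vertical depth h = y·sinθ with sinθ = 0.866025.
The centroid lies 2.7/2 = 1.35 m below the top edge, so y_c = 3.5 + 1.35 = 4.85 m and h_c = 4.85 × 0.866025 = 4.20022 m.
A = 5.05 × 2.7 = 13.635 m².
Resultant F = γ·h_c·A = 10.05525 × 4.20022 × 13.635 = 575.864 kN.
I_c = b·h³/12 = 5.05 × 2.7³/12 = 8.28326 m⁴.
Centre of pressure: y_p = y_c + I_c/(y_c·A) = 4.85 + 8.28326/(4.85 × 13.635) = 4.85 + 0.125258 = 4.97526 m along the plane.

y_p = 4.98 m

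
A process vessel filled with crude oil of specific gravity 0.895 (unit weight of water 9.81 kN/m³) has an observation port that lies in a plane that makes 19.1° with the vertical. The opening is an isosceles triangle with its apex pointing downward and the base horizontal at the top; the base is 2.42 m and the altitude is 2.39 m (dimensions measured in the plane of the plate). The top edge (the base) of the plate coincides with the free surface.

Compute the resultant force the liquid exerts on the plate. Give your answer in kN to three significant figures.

γ = 0.895 × 9.81 = 8.77995 kN/m³.
The plate makes 19.1° with the vertical, i.e. θ = 90° − 19.1° = 70.9° to the horizontal. Measuring y along the incline from the free-surface line, vertical depth h = y·sinθ with sinθ = 0.944949.
With the apex down, the centroid sits h/3 = 2.39/3 = 0.796667 m below the base (the top edge), so y_c = 0.796667 m and h_c = 0.796667 × 0.944949 = 0.75281 m.
A = ½ × 2.42 × 2.39 = 2.8919 m².
Resultant F = γ·h_c·A = 8.77995 × 0.75281 × 2.8919 = 19.1144 kN.

F ≈ 19.1 kN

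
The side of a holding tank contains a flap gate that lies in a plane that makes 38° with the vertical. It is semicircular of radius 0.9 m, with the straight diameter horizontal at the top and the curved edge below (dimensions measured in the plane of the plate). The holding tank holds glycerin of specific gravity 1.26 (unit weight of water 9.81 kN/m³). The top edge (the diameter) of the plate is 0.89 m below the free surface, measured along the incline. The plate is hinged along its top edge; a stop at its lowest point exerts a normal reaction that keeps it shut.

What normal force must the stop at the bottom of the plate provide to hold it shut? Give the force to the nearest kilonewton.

P ≈ 7 kN

γ = 1.26 × 9.81 = 12.3606 kN/m³.
The plate makes 38° with the vertical, i.e. θ = 90° − 38° = 52° to the horizontal. Measuring y along the incline from the free-surface line, vertical depth h = y·sinθ with sinθ = 0.788011.
The centroid of a semicircle lies 4r/(3π) = 0.381972 m from the diameter, here below the top edge, so y_c = 0.89 + 0.381972 = 1.27197 m and h_c = 1.27197 × 0.788011 = 1.00233 m.
A = πr²/2 = π × 0.9²/2 = 1.27235 m².
Resultant F = γ·h_c·A = 12.3606 × 1.00233 × 1.27235 = 15.7637 kN.
I_c = (π/8 − 8/(9π))·r⁴ = 0.109757 × 0.9⁴ = 0.0720116 m⁴.
Centre of pressure: y_p = y_c + I_c/(y_c·A) = 1.27197 + 0.0720116/(1.27197 × 1.27235) = 1.27197 + 0.0444958 = 1.31647 m along the plane.
The resultant acts 0.381972 + 0.0444958 = 0.426468 m (along the plate) below the hinge at the top edge, so the moment about the hinge is M = F × 0.426468 = 15.7637 × 0.426468 = 6.72271 kN·m.
A normal force at the bottom, 0.9 m from the hinge, must supply this moment: P = 6.72271/0.9 = 7.46968 kN.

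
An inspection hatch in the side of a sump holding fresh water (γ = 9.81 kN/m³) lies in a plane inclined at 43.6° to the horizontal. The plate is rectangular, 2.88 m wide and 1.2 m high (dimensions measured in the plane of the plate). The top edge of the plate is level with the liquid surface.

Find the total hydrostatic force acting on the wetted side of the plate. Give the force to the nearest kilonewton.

F ≈ 14 kN

γ = 9.81 kN/m³.
Let θ = 43.6° be the plate's angle to the horizontal; measure y along the incline from where the plane meets the free surface. Vertical depth h = y·sinθ with sinθ = 0.689620.
The centroid lies 1.2/2 = 0.6 m below the top edge, so y_c = 0.6 m and h_c = 0.6 × 0.689620 = 0.413772 m.
A = 2.88 × 1.2 = 3.456 m².
Resultant F = γ·h_c·A = 9.81 × 0.413772 × 3.456 = 14.0283 kN.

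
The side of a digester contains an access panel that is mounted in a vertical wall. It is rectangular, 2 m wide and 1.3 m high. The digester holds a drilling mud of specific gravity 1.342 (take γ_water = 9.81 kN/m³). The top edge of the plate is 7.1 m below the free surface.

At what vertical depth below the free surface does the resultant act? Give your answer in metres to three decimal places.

h_p = 7.768 m

γ = 1.342 × 9.81 = 13.16502 kN/m³.
The centroid lies 1.3/2 = 0.65 m below the top edge, so the centroid depth is h_c = 7.1 + 0.65 = 7.75 m.
A = 2 × 1.3 = 2.6 m².
Resultant F = γ·h_c·A = 13.16502 × 7.75 × 2.6 = 265.275 kN.
I_c = b·h³/12 = 2 × 1.3³/12 = 0.366167 m⁴.
Centre of pressure: y_p = y_c + I_c/(y_c·A) = 7.75 + 0.366167/(7.75 × 2.6) = 7.75 + 0.0181721 = 7.76817 m along the plane.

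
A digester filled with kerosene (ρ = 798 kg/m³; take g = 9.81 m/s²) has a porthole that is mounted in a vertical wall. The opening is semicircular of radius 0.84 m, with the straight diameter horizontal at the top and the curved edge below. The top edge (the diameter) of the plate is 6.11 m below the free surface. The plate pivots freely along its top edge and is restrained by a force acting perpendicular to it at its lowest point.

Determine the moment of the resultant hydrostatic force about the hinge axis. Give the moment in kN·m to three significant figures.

γ = ρg = 798 × 9.81 / 1000 = 7.82838 kN/m³.
The centroid of a semicircle lies 4r/(3π) = 0.356507 m from the diameter, here below the top edge, so the centroid depth is h_c = 6.11 + 0.356507 = 6.46651 m.
A = πr²/2 = π × 0.84²/2 = 1.10835 m².
Resultant F = γ·h_c·A = 7.82838 × 6.46651 × 1.10835 = 56.1072 kN.
I_c = (π/8 − 8/(9π))·r⁴ = 0.109757 × 0.84⁴ = 0.0546449 m⁴.
Centre of pressure: y_p = y_c + I_c/(y_c·A) = 6.46651 + 0.0546449/(6.46651 × 1.10835) = 6.46651 + 0.00762435 = 6.47413 m along the plane.
The resultant acts 0.356507 + 0.00762435 = 0.364131 m (along the plate) below the hinge at the top edge, so the moment about the hinge is M = F × 0.364131 = 56.1072 × 0.364131 = 20.4304 kN·m.

M ≈ 20.4 kN·m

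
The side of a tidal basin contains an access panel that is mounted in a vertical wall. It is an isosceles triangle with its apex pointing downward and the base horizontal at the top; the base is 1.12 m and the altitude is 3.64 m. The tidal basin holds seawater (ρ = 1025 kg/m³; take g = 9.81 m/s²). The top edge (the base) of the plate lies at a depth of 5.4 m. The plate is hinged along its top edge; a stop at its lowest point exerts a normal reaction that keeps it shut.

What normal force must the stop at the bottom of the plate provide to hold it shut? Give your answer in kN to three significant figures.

P ≈ 49.3 kN

γ = ρg = 1025 × 9.81 / 1000 = 10.05525 kN/m³.
With the apex down, the centroid sits h/3 = 3.64/3 = 1.21333 m below the base (the top edge), so the centroid depth is h_c = 5.4 + 1.21333 = 6.61333 m.
A = ½ × 1.12 × 3.64 = 2.0384 m².
Resultant F = γ·h_c·A = 10.05525 × 6.61333 × 2.0384 = 135.551 kN.
I_c = b·h³/36 = 1.12 × 3.64³/36 = 1.50044 m⁴.
Centre of pressure: y_p = y_c + I_c/(y_c·A) = 6.61333 + 1.50044/(6.61333 × 2.0384) = 6.61333 + 0.111304 = 6.72463 m along the plane.
The resultant acts 1.21333 + 0.111304 = 1.32463 m (along the plate) below the hinge at the top edge, so the moment about the hinge is M = F × 1.32463 = 135.551 × 1.32463 = 179.555 kN·m.
A normal force at the bottom, 3.64 m from the hinge, must supply this moment: P = 179.555/3.64 = 49.3283 kN.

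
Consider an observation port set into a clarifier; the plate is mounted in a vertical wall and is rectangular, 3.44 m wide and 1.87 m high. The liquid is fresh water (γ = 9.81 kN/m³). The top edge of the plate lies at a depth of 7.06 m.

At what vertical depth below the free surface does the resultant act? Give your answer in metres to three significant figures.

h_p = 8.03 m

γ = 9.81 kN/m³.
The centroid lies 1.87/2 = 0.935 m below the top edge, so the centroid depth is h_c = 7.06 + 0.935 = 7.995 m.
A = 3.44 × 1.87 = 6.4328 m².
Resultant F = γ·h_c·A = 9.81 × 7.995 × 6.4328 = 504.531 kN.
I_c = b·h³/12 = 3.44 × 1.87³/12 = 1.87457 m⁴.
Centre of pressure: y_p = y_c + I_c/(y_c·A) = 7.995 + 1.87457/(7.995 × 6.4328) = 7.995 + 0.0364488 = 8.03145 m along the plane.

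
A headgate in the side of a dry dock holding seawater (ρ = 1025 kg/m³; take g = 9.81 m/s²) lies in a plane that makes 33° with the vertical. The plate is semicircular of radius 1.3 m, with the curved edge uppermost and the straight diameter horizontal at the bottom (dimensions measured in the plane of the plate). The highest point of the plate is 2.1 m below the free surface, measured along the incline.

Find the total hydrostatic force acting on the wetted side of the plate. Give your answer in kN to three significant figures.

F ≈ 63.8 kN

γ = ρg = 1025 × 9.81 / 1000 = 10.05525 kN/m³.
The plate makes 33° with the vertical, i.e. θ = 90° − 33° = 57° to the horizontal. Measuring y along the incline from the free-surface line, vertical depth h = y·sinθ with sinθ = 0.838671.
The centroid lies 4r/(3π) = 0.551737 m above the diameter, so r − 4r/(3π) = 1.3 − 0.551737 = 0.748263 m below the topmost point, so y_c = 2.1 + 0.748263 = 2.84826 m and h_c = 2.84826 × 0.838671 = 2.38875 m.
A = πr²/2 = π × 1.3²/2 = 2.65465 m².
Resultant F = γ·h_c·A = 10.05525 × 2.38875 × 2.65465 = 63.7633 kN.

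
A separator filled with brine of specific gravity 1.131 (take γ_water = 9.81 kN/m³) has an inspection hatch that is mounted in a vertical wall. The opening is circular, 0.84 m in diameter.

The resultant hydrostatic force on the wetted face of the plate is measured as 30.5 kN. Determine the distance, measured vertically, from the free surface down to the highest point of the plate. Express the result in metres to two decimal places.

d_top ≈ 4.54 m

γ = 1.131 × 9.81 = 11.09511 kN/m³.
A = π(0.42)² = 0.554177 m².
From F = γ·h_c·A, the centroid depth is h_c = 30.5/(11.09511 × 0.554177) = 4.96043 m.
The centroid is at the centre, 0.42 m below the top of the plate, so the highest point sits at h_top = 4.96043 − 0.42 = 4.54043 m below the surface.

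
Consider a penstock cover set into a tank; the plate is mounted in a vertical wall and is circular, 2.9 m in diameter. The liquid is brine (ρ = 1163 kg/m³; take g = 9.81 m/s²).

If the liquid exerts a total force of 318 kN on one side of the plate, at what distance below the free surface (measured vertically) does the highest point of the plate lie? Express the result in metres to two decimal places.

γ = ρg = 1163 × 9.81 / 1000 = 11.40903 kN/m³.
A = π(1.45)² = 6.6052 m².
From F = γ·h_c·A, the centroid depth is h_c = 318/(11.40903 × 6.6052) = 4.21981 m.
The centroid is at the centre, 1.45 m below the top of the plate, so the highest point sits at h_top = 4.21981 − 1.45 = 2.76981 m below the surface.

d_top ≈ 2.77 m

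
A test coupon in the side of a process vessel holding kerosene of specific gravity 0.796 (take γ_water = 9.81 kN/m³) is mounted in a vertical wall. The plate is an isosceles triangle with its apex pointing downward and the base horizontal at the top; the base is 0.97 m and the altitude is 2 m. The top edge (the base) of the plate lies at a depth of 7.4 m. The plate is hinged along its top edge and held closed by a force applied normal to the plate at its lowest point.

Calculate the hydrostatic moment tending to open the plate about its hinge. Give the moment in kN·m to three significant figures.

γ = 0.796 × 9.81 = 7.80876 kN/m³.
With the apex down, the centroid sits h/3 = 2/3 = 0.666667 m below the base (the top edge), so the centroid depth is h_c = 7.4 + 0.666667 = 8.06667 m.
A = ½ × 0.97 × 2 = 0.97 m².
Resultant F = γ·h_c·A = 7.80876 × 8.06667 × 0.97 = 61.101 kN.
I_c = b·h³/36 = 0.97 × 2³/36 = 0.215556 m⁴.
Centre of pressure: y_p = y_c + I_c/(y_c·A) = 8.06667 + 0.215556/(8.06667 × 0.97) = 8.06667 + 0.0275483 = 8.09422 m along the plane.
The resultant acts 0.666667 + 0.0275483 = 0.694215 m (along the plate) below the hinge at the top edge, so the moment about the hinge is M = F × 0.694215 = 61.101 × 0.694215 = 42.4172 kN·m.

M ≈ 42.4 kN·m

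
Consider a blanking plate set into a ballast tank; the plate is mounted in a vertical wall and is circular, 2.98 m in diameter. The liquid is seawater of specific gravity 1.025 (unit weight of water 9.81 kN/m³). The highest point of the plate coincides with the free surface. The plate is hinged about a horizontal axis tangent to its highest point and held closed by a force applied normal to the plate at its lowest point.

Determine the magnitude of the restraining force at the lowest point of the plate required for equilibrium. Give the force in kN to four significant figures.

γ = 1.025 × 9.81 = 10.05525 kN/m³.
The centroid is at the centre, 1.49 m below the top of the plate, so the centroid depth is h_c = 1.49 m.
A = π(1.49)² = 6.97465 m².
Resultant F = γ·h_c·A = 10.05525 × 1.49 × 6.97465 = 104.496 kN.
I_c = πr⁴/4 = π × 1.49⁴/4 = 3.87111 m⁴.
Centre of pressure: y_p = y_c + I_c/(y_c·A) = 1.49 + 3.87111/(1.49 × 6.97465) = 1.49 + 0.3725 = 1.8625 m along the plane.
The resultant acts 1.49 + 0.3725 = 1.8625 m (along the plate) below the hinge at the top edge, so the moment about the hinge is M = F × 1.8625 = 104.496 × 1.8625 = 194.624 kN·m.
A normal force at the bottom, 2.98 m from the hinge, must supply this moment: P = 194.624/2.98 = 65.3101 kN.

P ≈ 65.31 kN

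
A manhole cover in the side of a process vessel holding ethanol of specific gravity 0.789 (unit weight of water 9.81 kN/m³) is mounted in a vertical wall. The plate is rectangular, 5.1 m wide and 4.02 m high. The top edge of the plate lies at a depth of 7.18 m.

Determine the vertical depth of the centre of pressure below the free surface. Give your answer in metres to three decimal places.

h_p = 9.337 m

γ = 0.789 × 9.81 = 7.74009 kN/m³.
The centroid lies 4.02/2 = 2.01 m below the top edge, so the centroid depth is h_c = 7.18 + 2.01 = 9.19 m.
A = 5.1 × 4.02 = 20.502 m².
Resultant F = γ·h_c·A = 7.74009 × 9.19 × 20.502 = 1458.34 kN.
I_c = b·h³/12 = 5.1 × 4.02³/12 = 27.61 m⁴.
Centre of pressure: y_p = y_c + I_c/(y_c·A) = 9.19 + 27.61/(9.19 × 20.502) = 9.19 + 0.146539 = 9.33654 m along the plane.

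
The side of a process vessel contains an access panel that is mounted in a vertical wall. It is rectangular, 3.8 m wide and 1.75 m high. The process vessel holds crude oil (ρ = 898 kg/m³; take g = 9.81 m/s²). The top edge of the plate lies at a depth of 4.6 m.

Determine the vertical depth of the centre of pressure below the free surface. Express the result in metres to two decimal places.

h_p = 5.52 m

γ = ρg = 898 × 9.81 / 1000 = 8.80938 kN/m³.
The centroid lies 1.75/2 = 0.875 m below the top edge, so the centroid depth is h_c = 4.6 + 0.875 = 5.475 m.
A = 3.8 × 1.75 = 6.65 m².
Resultant F = γ·h_c·A = 8.80938 × 5.475 × 6.65 = 320.739 kN.
I_c = b·h³/12 = 3.8 × 1.75³/12 = 1.69714 m⁴.
Centre of pressure: y_p = y_c + I_c/(y_c·A) = 5.475 + 1.69714/(5.475 × 6.65) = 5.475 + 0.0466135 = 5.52161 m along the plane.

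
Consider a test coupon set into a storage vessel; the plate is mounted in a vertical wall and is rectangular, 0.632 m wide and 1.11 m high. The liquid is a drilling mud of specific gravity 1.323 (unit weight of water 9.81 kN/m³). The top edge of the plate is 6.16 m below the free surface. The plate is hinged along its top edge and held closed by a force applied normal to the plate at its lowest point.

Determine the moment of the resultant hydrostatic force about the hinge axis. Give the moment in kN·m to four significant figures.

M ≈ 34.87 kN·m

γ = 1.323 × 9.81 = 12.97863 kN/m³.
The centroid lies 1.11/2 = 0.555 m below the top edge, so the centroid depth is h_c = 6.16 + 0.555 = 6.715 m.
A = 0.632 × 1.11 = 0.70152 m².
Resultant F = γ·h_c·A = 12.97863 × 6.715 × 0.70152 = 61.1385 kN.
I_c = b·h³/12 = 0.632 × 1.11³/12 = 0.0720286 m⁴.
Centre of pressure: y_p = y_c + I_c/(y_c·A) = 6.715 + 0.0720286/(6.715 × 0.70152) = 6.715 + 0.0152904 = 6.73029 m along the plane.
The resultant acts 0.555 + 0.0152904 = 0.57029 m (along the plate) below the hinge at the top edge, so the moment about the hinge is M = F × 0.57029 = 61.1385 × 0.57029 = 34.8667 kN·m.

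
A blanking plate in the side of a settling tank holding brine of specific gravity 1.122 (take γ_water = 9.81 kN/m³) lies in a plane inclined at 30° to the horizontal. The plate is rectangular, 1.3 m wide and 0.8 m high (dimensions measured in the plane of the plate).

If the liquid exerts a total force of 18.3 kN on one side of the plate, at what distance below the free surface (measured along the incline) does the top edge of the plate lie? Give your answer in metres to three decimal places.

γ = 1.122 × 9.81 = 11.00682 kN/m³.
A = 1.3 × 0.8 = 1.04 m².
From F = γ·h_c·A, the centroid depth is h_c = 18.3/(11.00682 × 1.04) = 1.59866 m.
Let θ = 30° be the plate's angle to the horizontal; measure y along the incline from where the plane meets the free surface. Vertical depth h = y·sinθ with sinθ = 0.500000.
Along the incline, y_c = h_c/sinθ = 1.59866/0.500000 = 3.19732 m.
The centroid lies 0.8/2 = 0.4 m below the top edge, so the top edge sits at y_top = 3.19732 − 0.4 = 2.79732 m along the incline.

y_top ≈ 2.797 m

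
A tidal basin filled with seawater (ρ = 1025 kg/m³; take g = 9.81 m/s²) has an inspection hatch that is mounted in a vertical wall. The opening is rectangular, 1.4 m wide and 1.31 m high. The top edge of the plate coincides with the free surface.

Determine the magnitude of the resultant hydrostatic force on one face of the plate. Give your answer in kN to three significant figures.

γ = ρg = 1025 × 9.81 / 1000 = 10.05525 kN/m³.
The centroid lies 1.31/2 = 0.655 m below the top edge, so the centroid depth is h_c = 0.655 m.
A = 1.4 × 1.31 = 1.834 m².
Resultant F = γ·h_c·A = 10.05525 × 0.655 × 1.834 = 12.0791 kN.

F ≈ 12.1 kN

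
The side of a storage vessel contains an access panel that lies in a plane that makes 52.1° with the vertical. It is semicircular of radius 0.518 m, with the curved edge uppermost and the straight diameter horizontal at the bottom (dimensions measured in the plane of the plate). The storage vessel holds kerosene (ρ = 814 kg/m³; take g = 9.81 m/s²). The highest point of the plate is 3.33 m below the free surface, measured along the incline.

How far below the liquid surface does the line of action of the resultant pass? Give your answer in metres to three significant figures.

h_p = 2.23 m

γ = ρg = 814 × 9.81 / 1000 = 7.98534 kN/m³.
The plate makes 52.1° with the vertical, i.e. θ = 90° − 52.1° = 37.9° to the horizontal. Measuring y along the incline from the free-surface line, vertical depth h = y·sinθ with sinθ = 0.614285.
The centroid lies 4r/(3π) = 0.219846 m above the diameter, so r − 4r/(3π) = 0.518 − 0.219846 = 0.298154 m below the topmost point, so y_c = 3.33 + 0.298154 = 3.62815 m and h_c = 3.62815 × 0.614285 = 2.22872 m.
A = πr²/2 = π × 0.518²/2 = 0.421482 m².
Resultant F = γ·h_c·A = 7.98534 × 2.22872 × 0.421482 = 7.50115 kN.
I_c = (π/8 − 8/(9π))·r⁴ = 0.109757 × 0.518⁴ = 0.00790226 m⁴.
Centre of pressure: y_p = y_c + I_c/(y_c·A) = 3.62815 + 0.00790226/(3.62815 × 0.421482) = 3.62815 + 0.00516758 = 3.63332 m along the plane.
Vertically, h_p = y_p·sinθ = 3.63332 × 0.614285 = 2.23189 m.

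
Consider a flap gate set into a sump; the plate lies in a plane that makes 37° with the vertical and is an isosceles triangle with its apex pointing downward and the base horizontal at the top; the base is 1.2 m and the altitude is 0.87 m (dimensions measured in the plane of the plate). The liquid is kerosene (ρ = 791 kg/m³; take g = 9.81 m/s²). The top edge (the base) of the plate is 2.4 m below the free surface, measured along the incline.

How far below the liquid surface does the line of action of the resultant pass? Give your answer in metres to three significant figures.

γ = ρg = 791 × 9.81 / 1000 = 7.75971 kN/m³.
The plate makes 37° with the vertical, i.e. θ = 90° − 37° = 53° to the horizontal. Measuring y along the incline from the free-surface line, vertical depth h = y·sinθ with sinθ = 0.798636.
With the apex down, the centroid sits h/3 = 0.87/3 = 0.29 m below the base (the top edge), so y_c = 2.4 + 0.29 = 2.69 m and h_c = 2.69 × 0.798636 = 2.14833 m.
A = ½ × 1.2 × 0.87 = 0.522 m².
Resultant F = γ·h_c·A = 7.75971 × 2.14833 × 0.522 = 8.70196 kN.
I_c = b·h³/36 = 1.2 × 0.87³/36 = 0.0219501 m⁴.
Centre of pressure: y_p = y_c + I_c/(y_c·A) = 2.69 + 0.0219501/(2.69 × 0.522) = 2.69 + 0.015632 = 2.70563 m along the plane.
Vertically, h_p = y_p·sinθ = 2.70563 × 0.798636 = 2.16081 m.

h_p = 2.16 m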